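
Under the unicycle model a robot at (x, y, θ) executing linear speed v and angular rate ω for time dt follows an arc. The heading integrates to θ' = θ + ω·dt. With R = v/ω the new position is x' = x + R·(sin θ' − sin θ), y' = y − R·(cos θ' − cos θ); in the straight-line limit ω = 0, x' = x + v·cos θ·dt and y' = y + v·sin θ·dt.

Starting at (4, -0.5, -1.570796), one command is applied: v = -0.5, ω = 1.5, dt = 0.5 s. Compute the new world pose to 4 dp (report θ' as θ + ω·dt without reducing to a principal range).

(3.9106, -0.2728, -0.8208)

θ' = -1.5708 + 1.5·0.5 = -0.8208
R = v/ω = -0.5/1.5 = -0.3333
x' = 4 + -0.3333·(sin -0.8208 − sin -1.5708) = 3.9106
y' = -0.5 − -0.3333·(cos -0.8208 − cos -1.5708) = -0.2728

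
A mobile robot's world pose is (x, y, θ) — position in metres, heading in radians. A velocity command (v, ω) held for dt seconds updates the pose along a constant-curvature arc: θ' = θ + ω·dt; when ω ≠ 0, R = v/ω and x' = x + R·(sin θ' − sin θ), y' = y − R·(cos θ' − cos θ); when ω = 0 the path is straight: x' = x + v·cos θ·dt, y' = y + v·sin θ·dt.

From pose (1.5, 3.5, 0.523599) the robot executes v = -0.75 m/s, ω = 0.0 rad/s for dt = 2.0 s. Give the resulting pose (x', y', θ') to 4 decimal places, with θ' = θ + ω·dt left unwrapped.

(0.2010, 2.7500, 0.5236)

θ' = 0.5236 + 0.0·2.0 = 0.5236
ω = 0 → straight: x' = 1.5 + -0.75·cos(0.5236)·2.0 = 0.2010
y' = 3.5 + -0.75·sin(0.5236)·2.0 = 2.7500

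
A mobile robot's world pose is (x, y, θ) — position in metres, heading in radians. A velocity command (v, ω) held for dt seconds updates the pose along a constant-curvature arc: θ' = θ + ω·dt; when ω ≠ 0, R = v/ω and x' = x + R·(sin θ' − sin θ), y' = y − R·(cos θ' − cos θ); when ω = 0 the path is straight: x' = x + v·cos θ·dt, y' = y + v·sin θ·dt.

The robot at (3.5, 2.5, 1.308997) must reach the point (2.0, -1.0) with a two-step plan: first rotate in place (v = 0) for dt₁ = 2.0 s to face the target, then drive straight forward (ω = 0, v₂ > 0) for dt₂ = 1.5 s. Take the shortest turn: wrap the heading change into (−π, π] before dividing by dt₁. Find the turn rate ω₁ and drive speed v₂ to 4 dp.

heading to target = atan2(-1−2.5, 2−3.5) = -1.9757
Δθ = wrap(-1.9757 − 1.3090) = 2.9985; ω₁ = Δθ/dt₁ = 1.4993
distance = √((2−3.5)² + (-1−2.5)²) = 3.8079; v₂ = distance/dt₂ = 2.5386

ω₁ = 1.4993, v₂ = 2.5386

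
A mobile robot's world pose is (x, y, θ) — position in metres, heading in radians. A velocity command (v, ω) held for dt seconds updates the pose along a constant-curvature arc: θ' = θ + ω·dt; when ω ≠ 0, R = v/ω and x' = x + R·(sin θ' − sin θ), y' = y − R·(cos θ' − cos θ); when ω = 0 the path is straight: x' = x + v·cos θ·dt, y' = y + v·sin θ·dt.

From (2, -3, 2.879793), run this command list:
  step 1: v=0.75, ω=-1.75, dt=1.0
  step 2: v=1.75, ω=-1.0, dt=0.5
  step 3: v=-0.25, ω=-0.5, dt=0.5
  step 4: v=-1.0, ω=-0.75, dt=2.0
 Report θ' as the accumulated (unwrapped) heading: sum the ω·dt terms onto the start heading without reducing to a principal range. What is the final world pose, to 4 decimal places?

step 1: θ'=1.1298 (R=-0.4286) → pose (1.7234, -2.4031, 1.1298)
step 2: θ'=0.6298 (R=-1.7500) → pose (2.2752, -1.7358, 0.6298)
step 3: θ'=0.3798 (R=0.5000) → pose (2.1661, -1.7961, 0.3798)
step 4: θ'=-1.1202 (R=1.3333) → pose (0.4715, -1.1385, -1.1202)

(0.4715, -1.1385, -1.1202)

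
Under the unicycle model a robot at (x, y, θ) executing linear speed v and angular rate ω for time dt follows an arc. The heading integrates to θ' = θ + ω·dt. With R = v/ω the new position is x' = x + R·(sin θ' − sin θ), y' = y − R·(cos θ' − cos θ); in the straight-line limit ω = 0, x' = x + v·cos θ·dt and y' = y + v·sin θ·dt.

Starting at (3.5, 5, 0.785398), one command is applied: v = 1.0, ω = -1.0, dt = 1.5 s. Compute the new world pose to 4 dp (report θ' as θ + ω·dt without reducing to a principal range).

θ' = 0.7854 + -1.0·1.5 = -0.7146
R = v/ω = 1.0/-1.0 = -1.0000
x' = 3.5 + -1.0000·(sin -0.7146 − sin 0.7854) = 4.8624
y' = 5 − -1.0000·(cos -0.7146 − cos 0.7854) = 5.0482

(4.8624, 5.0482, -0.7146)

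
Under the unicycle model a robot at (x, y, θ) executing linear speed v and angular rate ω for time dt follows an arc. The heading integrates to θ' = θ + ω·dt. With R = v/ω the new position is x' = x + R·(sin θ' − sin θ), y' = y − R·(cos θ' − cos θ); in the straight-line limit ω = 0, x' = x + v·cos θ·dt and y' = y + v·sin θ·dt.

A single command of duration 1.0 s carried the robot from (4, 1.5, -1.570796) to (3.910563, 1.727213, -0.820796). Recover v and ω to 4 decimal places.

v = -0.2500, ω = 0.7500

Δθ = -0.820796 − -1.570796 = 0.750000
ω = Δθ/dt = 0.750000/1.0 = 0.7500
R = −Δy/(cos θ' − cos θ) = -0.3333
v = R·ω = -0.3333·0.7500 = -0.2500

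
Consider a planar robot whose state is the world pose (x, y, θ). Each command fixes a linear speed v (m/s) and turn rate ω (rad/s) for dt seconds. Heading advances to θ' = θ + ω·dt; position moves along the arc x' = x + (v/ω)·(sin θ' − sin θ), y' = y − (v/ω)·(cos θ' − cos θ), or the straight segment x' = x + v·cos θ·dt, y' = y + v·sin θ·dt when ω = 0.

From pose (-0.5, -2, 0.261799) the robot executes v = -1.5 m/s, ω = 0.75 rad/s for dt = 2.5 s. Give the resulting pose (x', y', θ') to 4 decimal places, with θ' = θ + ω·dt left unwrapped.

θ' = 0.2618 + 0.75·2.5 = 2.1368
R = v/ω = -1.5/0.75 = -2.0000
x' = -0.5 + -2.0000·(sin 2.1368 − sin 0.2618) = -1.6705
y' = -2 − -2.0000·(cos 2.1368 − cos 0.2618) = -5.0044

(-1.6705, -5.0044, 2.1368)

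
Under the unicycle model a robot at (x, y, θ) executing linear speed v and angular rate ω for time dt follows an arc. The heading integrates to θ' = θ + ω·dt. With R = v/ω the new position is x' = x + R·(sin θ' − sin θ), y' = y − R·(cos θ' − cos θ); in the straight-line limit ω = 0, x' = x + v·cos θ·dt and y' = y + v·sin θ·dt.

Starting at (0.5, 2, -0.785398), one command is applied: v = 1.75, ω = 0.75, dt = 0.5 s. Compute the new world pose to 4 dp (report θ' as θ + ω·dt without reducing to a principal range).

(1.2190, 1.5103, -0.4104)

θ' = -0.7854 + 0.75·0.5 = -0.4104
R = v/ω = 1.75/0.75 = 2.3333
x' = 0.5 + 2.3333·(sin -0.4104 − sin -0.7854) = 1.2190
y' = 2 − 2.3333·(cos -0.4104 − cos -0.7854) = 1.5103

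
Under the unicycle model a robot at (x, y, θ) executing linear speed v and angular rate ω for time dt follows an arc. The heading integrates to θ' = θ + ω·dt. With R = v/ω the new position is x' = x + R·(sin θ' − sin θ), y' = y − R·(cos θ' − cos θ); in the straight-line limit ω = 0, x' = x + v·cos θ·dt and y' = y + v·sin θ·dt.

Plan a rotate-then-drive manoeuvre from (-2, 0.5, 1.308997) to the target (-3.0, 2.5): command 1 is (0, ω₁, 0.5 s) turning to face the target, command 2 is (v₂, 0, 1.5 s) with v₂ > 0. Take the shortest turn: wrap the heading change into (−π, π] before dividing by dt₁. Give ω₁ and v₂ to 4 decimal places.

ω₁ = 1.4509, v₂ = 1.4907

heading to target = atan2(2.5−0.5, -3−-2) = 2.0344
Δθ = wrap(2.0344 − 1.3090) = 0.7254; ω₁ = Δθ/dt₁ = 1.4509
distance = √((-3−-2)² + (2.5−0.5)²) = 2.2361; v₂ = distance/dt₂ = 1.4907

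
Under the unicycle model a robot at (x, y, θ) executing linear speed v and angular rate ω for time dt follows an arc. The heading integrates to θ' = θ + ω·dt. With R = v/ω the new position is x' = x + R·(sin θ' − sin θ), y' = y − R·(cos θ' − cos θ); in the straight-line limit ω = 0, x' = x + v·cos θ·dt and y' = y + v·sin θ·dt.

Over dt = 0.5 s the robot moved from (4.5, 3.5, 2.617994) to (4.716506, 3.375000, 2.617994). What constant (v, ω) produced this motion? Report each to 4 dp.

v = -0.5000, ω = 0.0000

Δθ = 2.617994 − 2.617994 = 0.000000
ω = Δθ/dt = 0.000000/0.5 = 0.0000
ω = 0 → v = (Δx·cos θ + Δy·sin θ)/dt = -0.5000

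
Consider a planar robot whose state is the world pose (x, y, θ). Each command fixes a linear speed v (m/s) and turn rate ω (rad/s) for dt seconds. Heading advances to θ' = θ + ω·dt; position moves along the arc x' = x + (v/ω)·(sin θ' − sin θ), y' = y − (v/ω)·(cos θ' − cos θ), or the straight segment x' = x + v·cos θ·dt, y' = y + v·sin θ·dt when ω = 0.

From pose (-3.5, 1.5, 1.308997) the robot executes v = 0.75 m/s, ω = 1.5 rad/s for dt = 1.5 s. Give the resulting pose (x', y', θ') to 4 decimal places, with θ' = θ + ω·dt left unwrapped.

(-4.1857, 2.0865, 3.5590)

θ' = 1.3090 + 1.5·1.5 = 3.5590
R = v/ω = 0.75/1.5 = 0.5000
x' = -3.5 + 0.5000·(sin 3.5590 − sin 1.3090) = -4.1857
y' = 1.5 − 0.5000·(cos 3.5590 − cos 1.3090) = 2.0865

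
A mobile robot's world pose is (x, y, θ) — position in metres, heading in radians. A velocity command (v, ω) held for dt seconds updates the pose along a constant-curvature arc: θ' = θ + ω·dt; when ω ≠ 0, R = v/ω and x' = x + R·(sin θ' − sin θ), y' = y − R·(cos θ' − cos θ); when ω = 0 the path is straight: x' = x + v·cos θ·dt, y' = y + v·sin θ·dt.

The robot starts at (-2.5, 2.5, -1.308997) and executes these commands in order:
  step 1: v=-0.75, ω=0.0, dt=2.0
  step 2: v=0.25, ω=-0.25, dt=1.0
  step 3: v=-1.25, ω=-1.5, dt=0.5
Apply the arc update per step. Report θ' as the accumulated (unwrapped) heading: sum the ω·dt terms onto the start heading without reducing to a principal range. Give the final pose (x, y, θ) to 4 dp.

(-2.6373, 4.2725, -2.3090)

step 1: θ'=-1.3090 (straight) → pose (-2.8882, 3.9489, -1.3090)
step 2: θ'=-1.5590 (R=-1.0000) → pose (-2.8542, 3.7019, -1.5590)
step 3: θ'=-2.3090 (R=0.8333) → pose (-2.6373, 4.2725, -2.3090)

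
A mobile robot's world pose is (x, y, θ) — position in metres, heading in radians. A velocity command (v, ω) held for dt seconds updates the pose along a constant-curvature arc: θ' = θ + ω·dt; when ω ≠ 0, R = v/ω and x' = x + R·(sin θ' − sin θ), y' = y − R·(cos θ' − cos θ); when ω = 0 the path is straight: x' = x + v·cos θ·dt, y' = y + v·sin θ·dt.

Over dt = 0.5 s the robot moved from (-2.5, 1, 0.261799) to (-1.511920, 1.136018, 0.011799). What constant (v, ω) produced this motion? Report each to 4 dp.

v = 2.0000, ω = -0.5000

Δθ = 0.011799 − 0.261799 = -0.250000
ω = Δθ/dt = -0.250000/0.5 = -0.5000
R = Δx/(sin θ' − sin θ) = -4.0000
v = R·ω = -4.0000·-0.5000 = 2.0000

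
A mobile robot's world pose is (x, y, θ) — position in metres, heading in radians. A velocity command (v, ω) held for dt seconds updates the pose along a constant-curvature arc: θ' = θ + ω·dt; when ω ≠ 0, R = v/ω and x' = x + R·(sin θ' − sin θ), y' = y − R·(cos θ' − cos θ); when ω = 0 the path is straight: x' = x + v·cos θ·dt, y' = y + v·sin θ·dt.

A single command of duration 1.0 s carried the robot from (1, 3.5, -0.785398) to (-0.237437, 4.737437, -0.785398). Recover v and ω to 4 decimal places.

Δθ = -0.785398 − -0.785398 = 0.000000
ω = Δθ/dt = 0.000000/1.0 = 0.0000
ω = 0 → v = (Δx·cos θ + Δy·sin θ)/dt = -1.7500

v = -1.7500, ω = 0.0000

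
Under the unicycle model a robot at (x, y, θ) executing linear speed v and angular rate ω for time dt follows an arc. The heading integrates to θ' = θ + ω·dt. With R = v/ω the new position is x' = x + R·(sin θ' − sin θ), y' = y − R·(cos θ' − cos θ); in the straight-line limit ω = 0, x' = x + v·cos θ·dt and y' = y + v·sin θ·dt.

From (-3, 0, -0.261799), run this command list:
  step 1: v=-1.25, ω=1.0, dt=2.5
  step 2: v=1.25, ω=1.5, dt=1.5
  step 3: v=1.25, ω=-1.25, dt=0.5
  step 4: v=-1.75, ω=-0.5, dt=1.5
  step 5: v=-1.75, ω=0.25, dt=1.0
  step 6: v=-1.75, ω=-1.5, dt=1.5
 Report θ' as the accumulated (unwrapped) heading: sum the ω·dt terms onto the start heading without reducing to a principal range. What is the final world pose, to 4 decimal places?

step 1: θ'=2.2382 (R=-1.2500) → pose (-4.3053, -1.9811, 2.2382)
step 2: θ'=4.4882 (R=0.8333) → pose (-5.7723, -2.3116, 4.4882)
step 3: θ'=3.8632 (R=-1.0000) → pose (-6.0867, -2.8401, 3.8632)
step 4: θ'=3.1132 (R=3.5000) → pose (-3.6753, -1.9691, 3.1132)
step 5: θ'=3.3632 (R=-7.0000) → pose (-1.9380, -1.8007, 3.3632)
step 6: θ'=1.1132 (R=1.1667) → pose (-0.6349, -3.4543, 1.1132)

(-0.6349, -3.4543, 1.1132)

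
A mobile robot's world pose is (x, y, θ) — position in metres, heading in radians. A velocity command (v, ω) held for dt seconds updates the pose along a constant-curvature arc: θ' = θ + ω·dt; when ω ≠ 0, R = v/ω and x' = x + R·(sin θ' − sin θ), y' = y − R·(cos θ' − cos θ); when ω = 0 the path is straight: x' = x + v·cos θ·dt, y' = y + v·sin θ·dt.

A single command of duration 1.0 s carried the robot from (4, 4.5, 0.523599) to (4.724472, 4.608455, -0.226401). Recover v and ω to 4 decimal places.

Δθ = -0.226401 − 0.523599 = -0.750000
ω = Δθ/dt = -0.750000/1.0 = -0.7500
R = Δx/(sin θ' − sin θ) = -1.0000
v = R·ω = -1.0000·-0.7500 = 0.7500

v = 0.7500, ω = -0.7500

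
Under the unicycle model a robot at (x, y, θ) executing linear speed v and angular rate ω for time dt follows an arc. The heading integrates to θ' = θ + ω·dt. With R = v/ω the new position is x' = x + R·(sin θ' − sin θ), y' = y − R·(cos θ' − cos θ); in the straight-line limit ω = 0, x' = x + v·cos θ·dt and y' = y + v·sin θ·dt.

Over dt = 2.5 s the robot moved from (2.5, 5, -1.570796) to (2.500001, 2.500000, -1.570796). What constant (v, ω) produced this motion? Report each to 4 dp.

Δθ = -1.570796 − -1.570796 = 0.000000
ω = Δθ/dt = 0.000000/2.5 = 0.0000
ω = 0 → v = (Δx·cos θ + Δy·sin θ)/dt = 1.0000

v = 1.0000, ω = 0.0000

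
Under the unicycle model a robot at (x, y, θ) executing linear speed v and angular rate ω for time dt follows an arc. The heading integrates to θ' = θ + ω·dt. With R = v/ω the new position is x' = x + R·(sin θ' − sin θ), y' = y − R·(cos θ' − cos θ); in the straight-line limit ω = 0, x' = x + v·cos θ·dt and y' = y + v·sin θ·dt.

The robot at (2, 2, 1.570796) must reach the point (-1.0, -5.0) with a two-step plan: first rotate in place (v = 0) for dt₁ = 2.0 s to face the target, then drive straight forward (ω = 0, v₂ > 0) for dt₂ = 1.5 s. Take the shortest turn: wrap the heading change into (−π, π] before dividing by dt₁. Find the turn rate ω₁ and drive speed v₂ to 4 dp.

ω₁ = 1.3684, v₂ = 5.0772

heading to target = atan2(-5−2, -1−2) = -1.9757
Δθ = wrap(-1.9757 − 1.5708) = 2.7367; ω₁ = Δθ/dt₁ = 1.3684
distance = √((-1−2)² + (-5−2)²) = 7.6158; v₂ = distance/dt₂ = 5.0772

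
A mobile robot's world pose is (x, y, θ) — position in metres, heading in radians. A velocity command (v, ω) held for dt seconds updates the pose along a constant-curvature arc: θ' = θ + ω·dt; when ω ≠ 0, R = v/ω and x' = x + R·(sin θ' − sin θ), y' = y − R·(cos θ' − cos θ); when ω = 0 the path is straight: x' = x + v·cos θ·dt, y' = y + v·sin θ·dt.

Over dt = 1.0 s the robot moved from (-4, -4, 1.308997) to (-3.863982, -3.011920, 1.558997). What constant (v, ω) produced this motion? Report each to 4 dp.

Δθ = 1.558997 − 1.308997 = 0.250000
ω = Δθ/dt = 0.250000/1.0 = 0.2500
R = −Δy/(cos θ' − cos θ) = 4.0000
v = R·ω = 4.0000·0.2500 = 1.0000

v = 1.0000, ω = 0.2500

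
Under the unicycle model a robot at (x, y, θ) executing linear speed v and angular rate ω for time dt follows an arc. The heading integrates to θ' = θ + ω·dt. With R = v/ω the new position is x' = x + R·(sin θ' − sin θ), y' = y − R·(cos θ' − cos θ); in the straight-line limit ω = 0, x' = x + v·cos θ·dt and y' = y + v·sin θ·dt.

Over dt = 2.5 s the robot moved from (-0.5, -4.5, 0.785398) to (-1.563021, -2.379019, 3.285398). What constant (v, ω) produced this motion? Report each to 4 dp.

Δθ = 3.285398 − 0.785398 = 2.500000
ω = Δθ/dt = 2.500000/2.5 = 1.0000
R = −Δy/(cos θ' − cos θ) = 1.2500
v = R·ω = 1.2500·1.0000 = 1.2500

v = 1.2500, ω = 1.0000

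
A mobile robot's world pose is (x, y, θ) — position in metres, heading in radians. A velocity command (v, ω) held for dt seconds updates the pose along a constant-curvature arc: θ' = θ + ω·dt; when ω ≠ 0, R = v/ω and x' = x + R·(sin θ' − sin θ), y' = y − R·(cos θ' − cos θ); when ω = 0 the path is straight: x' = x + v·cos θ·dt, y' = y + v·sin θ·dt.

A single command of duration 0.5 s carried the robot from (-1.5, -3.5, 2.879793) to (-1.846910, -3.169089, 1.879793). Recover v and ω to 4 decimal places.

v = 1.0000, ω = -2.0000

Δθ = 1.879793 − 2.879793 = -1.000000
ω = Δθ/dt = -1.000000/0.5 = -2.0000
R = Δx/(sin θ' − sin θ) = -0.5000
v = R·ω = -0.5000·-2.0000 = 1.0000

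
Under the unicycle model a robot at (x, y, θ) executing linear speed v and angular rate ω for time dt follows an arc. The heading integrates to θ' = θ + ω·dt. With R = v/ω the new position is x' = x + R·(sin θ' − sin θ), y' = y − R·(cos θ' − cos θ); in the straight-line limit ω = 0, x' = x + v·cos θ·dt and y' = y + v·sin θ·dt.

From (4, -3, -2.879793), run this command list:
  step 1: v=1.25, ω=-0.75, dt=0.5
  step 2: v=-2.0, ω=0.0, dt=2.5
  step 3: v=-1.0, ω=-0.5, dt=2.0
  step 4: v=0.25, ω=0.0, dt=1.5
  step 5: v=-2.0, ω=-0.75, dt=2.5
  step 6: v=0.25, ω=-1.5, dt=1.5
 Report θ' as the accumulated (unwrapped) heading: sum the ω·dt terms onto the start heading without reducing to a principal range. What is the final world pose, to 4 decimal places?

(7.9358, -8.4399, -8.3798)

step 1: θ'=-3.2548 (R=-1.6667) → pose (3.3804, -3.0461, -3.2548)
step 2: θ'=-3.2548 (straight) → pose (8.3484, -3.6109, -3.2548)
step 3: θ'=-4.2548 (R=2.0000) → pose (9.9167, -4.7145, -4.2548)
step 4: θ'=-4.2548 (straight) → pose (9.7510, -4.3781, -4.2548)
step 5: θ'=-6.1298 (R=2.6667) → pose (7.7661, -8.1916, -6.1298)
step 6: θ'=-8.3798 (R=-0.1667) → pose (7.9358, -8.4399, -8.3798)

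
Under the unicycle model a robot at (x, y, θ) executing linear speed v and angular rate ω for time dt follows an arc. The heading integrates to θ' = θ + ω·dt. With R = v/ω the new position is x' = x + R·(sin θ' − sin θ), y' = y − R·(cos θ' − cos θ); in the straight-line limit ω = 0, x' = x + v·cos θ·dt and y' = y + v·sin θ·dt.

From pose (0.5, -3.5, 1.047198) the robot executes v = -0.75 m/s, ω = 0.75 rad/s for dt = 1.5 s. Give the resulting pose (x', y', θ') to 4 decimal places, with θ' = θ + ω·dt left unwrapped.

(0.5415, -4.5658, 2.1722)

θ' = 1.0472 + 0.75·1.5 = 2.1722
R = v/ω = -0.75/0.75 = -1.0000
x' = 0.5 + -1.0000·(sin 2.1722 − sin 1.0472) = 0.5415
y' = -3.5 − -1.0000·(cos 2.1722 − cos 1.0472) = -4.5658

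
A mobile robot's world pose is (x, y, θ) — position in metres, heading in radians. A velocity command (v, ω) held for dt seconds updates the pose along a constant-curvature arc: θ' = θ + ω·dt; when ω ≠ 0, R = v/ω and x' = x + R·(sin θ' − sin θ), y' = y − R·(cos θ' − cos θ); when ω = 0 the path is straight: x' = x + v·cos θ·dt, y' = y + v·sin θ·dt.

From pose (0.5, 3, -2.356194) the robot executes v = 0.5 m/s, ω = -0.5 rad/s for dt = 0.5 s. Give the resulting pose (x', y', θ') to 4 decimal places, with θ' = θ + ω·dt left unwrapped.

(0.3031, 2.8470, -2.6062)

θ' = -2.3562 + -0.5·0.5 = -2.6062
R = v/ω = 0.5/-0.5 = -1.0000
x' = 0.5 + -1.0000·(sin -2.6062 − sin -2.3562) = 0.3031
y' = 3 − -1.0000·(cos -2.6062 − cos -2.3562) = 2.8470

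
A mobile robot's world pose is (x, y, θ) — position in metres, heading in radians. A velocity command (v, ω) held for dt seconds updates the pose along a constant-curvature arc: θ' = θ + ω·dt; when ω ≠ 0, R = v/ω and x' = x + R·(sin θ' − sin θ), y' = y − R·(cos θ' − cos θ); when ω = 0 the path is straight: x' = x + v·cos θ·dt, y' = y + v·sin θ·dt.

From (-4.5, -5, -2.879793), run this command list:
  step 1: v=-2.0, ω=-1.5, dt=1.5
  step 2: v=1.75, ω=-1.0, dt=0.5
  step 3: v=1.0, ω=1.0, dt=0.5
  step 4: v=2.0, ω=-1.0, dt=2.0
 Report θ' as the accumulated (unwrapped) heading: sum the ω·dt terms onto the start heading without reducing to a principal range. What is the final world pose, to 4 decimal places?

(1.2325, -5.2454, -7.1298)

step 1: θ'=-5.1298 (R=1.3333) → pose (-2.9360, -6.8284, -5.1298)
step 2: θ'=-5.6298 (R=-1.7500) → pose (-2.4001, -6.1483, -5.6298)
step 3: θ'=-5.1298 (R=1.0000) → pose (-2.0938, -5.7597, -5.1298)
step 4: θ'=-7.1298 (R=-2.0000) → pose (1.2325, -5.2454, -7.1298)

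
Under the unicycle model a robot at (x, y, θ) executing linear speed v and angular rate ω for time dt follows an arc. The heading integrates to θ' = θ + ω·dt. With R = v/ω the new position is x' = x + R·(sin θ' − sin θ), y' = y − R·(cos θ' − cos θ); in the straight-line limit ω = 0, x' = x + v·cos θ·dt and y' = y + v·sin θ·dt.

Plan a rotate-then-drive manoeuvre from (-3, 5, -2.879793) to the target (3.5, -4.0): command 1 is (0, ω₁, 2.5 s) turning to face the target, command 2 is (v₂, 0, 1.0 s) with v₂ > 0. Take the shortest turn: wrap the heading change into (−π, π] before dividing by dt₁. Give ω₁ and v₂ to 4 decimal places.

heading to target = atan2(-4−5, 3.5−-3) = -0.9453
Δθ = wrap(-0.9453 − -2.8798) = 1.9345; ω₁ = Δθ/dt₁ = 0.7738
distance = √((3.5−-3)² + (-4−5)²) = 11.1018; v₂ = distance/dt₂ = 11.1018

ω₁ = 0.7738, v₂ = 11.1018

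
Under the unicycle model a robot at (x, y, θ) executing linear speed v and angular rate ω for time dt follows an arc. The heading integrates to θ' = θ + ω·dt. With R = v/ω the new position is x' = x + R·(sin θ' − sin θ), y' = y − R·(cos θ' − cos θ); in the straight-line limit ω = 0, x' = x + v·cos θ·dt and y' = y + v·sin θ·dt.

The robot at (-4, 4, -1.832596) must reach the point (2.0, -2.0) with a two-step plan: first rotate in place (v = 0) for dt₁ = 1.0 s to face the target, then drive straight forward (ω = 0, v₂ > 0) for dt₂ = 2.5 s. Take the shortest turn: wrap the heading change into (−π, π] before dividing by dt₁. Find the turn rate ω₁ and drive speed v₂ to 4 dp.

ω₁ = 1.0472, v₂ = 3.3941

heading to target = atan2(-2−4, 2−-4) = -0.7854
Δθ = wrap(-0.7854 − -1.8326) = 1.0472; ω₁ = Δθ/dt₁ = 1.0472
distance = √((2−-4)² + (-2−4)²) = 8.4853; v₂ = distance/dt₂ = 3.3941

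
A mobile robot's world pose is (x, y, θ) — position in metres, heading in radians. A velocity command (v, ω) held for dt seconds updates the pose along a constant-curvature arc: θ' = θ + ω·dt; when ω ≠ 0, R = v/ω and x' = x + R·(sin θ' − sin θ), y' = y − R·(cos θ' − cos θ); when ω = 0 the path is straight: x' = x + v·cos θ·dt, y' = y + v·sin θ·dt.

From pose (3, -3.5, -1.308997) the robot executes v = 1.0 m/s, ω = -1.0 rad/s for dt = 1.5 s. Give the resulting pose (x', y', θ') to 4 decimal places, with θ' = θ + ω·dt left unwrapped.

(2.3606, -4.7040, -2.8090)

θ' = -1.3090 + -1.0·1.5 = -2.8090
R = v/ω = 1.0/-1.0 = -1.0000
x' = 3 + -1.0000·(sin -2.8090 − sin -1.3090) = 2.3606
y' = -3.5 − -1.0000·(cos -2.8090 − cos -1.3090) = -4.7040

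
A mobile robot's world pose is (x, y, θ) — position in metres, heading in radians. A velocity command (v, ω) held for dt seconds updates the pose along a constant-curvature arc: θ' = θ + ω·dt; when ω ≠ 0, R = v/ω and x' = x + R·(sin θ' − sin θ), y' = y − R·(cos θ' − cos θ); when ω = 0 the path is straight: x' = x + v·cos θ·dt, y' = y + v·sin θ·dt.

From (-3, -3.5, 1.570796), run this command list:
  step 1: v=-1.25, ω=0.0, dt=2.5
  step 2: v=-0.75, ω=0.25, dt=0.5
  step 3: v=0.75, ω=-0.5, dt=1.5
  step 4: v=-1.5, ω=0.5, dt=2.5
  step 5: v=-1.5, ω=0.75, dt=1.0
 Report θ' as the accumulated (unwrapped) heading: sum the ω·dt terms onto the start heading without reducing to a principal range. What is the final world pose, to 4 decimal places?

(-1.4719, -10.2365, 2.9458)

step 1: θ'=1.5708 (straight) → pose (-3.0000, -6.6250, 1.5708)
step 2: θ'=1.6958 (R=-3.0000) → pose (-2.9766, -6.9990, 1.6958)
step 3: θ'=0.9458 (R=-1.5000) → pose (-2.7047, -5.9344, 0.9458)
step 4: θ'=2.1958 (R=-3.0000) → pose (-2.7047, -9.4449, 2.1958)
step 5: θ'=2.9458 (R=-2.0000) → pose (-1.4719, -10.2365, 2.9458)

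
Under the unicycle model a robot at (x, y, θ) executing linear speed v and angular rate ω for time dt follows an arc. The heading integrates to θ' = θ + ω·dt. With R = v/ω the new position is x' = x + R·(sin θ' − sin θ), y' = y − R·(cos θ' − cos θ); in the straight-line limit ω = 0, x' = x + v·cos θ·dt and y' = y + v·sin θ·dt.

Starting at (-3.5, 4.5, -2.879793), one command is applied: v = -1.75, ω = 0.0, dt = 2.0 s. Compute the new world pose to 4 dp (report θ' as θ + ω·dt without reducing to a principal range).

(-0.1193, 5.4059, -2.8798)

θ' = -2.8798 + 0.0·2.0 = -2.8798
ω = 0 → straight: x' = -3.5 + -1.75·cos(-2.8798)·2.0 = -0.1193
y' = 4.5 + -1.75·sin(-2.8798)·2.0 = 5.4059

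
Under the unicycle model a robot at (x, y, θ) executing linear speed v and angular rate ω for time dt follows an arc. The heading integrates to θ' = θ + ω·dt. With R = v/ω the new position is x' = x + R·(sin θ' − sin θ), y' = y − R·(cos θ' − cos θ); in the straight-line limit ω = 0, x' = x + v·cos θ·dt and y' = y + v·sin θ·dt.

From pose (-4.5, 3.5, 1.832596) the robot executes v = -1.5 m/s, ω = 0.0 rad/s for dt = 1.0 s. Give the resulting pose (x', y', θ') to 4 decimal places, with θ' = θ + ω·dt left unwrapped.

θ' = 1.8326 + 0.0·1.0 = 1.8326
ω = 0 → straight: x' = -4.5 + -1.5·cos(1.8326)·1.0 = -4.1118
y' = 3.5 + -1.5·sin(1.8326)·1.0 = 2.0511

(-4.1118, 2.0511, 1.8326)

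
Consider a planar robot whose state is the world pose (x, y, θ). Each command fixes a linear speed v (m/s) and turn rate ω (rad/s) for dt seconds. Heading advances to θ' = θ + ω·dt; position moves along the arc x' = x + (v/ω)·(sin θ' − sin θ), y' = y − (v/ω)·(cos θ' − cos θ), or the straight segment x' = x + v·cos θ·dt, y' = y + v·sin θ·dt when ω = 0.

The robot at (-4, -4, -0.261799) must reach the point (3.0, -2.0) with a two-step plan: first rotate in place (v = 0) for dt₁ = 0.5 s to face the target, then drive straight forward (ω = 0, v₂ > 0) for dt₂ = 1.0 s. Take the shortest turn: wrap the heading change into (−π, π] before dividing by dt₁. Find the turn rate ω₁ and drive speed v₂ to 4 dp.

heading to target = atan2(-2−-4, 3−-4) = 0.2783
Δθ = wrap(0.2783 − -0.2618) = 0.5401; ω₁ = Δθ/dt₁ = 1.0802
distance = √((3−-4)² + (-2−-4)²) = 7.2801; v₂ = distance/dt₂ = 7.2801

ω₁ = 1.0802, v₂ = 7.2801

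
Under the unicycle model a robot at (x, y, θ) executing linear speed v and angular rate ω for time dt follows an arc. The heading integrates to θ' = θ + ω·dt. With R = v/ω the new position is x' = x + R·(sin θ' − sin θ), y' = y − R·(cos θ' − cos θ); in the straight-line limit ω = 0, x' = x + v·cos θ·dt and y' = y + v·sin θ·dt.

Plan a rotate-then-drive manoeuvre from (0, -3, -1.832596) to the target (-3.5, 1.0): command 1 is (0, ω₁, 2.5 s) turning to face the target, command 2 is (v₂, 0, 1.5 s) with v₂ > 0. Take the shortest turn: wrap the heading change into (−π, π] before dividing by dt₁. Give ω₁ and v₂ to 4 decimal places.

ω₁ = -0.8644, v₂ = 3.5434

heading to target = atan2(1−-3, -3.5−0) = 2.2896
Δθ = wrap(2.2896 − -1.8326) = -2.1610; ω₁ = Δθ/dt₁ = -0.8644
distance = √((-3.5−0)² + (1−-3)²) = 5.3151; v₂ = distance/dt₂ = 3.5434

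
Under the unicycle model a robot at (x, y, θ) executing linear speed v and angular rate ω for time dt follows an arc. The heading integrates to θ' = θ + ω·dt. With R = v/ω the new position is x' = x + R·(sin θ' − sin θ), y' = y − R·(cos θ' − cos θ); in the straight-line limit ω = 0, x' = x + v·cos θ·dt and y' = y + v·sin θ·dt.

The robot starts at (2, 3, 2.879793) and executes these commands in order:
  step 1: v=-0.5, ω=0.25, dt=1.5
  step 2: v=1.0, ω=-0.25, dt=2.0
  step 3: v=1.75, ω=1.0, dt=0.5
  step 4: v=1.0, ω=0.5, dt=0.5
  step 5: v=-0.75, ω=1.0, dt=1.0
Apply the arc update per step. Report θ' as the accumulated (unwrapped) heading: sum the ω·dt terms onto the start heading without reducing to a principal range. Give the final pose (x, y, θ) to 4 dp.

step 1: θ'=3.2548 (R=-2.0000) → pose (2.7436, 2.9447, 3.2548)
step 2: θ'=2.7548 (R=-4.0000) → pose (0.7828, 3.2146, 2.7548)
step 3: θ'=3.2548 (R=1.7500) → pose (-0.0750, 3.3327, 3.2548)
step 4: θ'=3.5048 (R=2.0000) → pose (-0.5596, 3.2150, 3.5048)
step 5: θ'=4.5048 (R=-0.7500) → pose (-0.0922, 3.7615, 4.5048)

(-0.0922, 3.7615, 4.5048)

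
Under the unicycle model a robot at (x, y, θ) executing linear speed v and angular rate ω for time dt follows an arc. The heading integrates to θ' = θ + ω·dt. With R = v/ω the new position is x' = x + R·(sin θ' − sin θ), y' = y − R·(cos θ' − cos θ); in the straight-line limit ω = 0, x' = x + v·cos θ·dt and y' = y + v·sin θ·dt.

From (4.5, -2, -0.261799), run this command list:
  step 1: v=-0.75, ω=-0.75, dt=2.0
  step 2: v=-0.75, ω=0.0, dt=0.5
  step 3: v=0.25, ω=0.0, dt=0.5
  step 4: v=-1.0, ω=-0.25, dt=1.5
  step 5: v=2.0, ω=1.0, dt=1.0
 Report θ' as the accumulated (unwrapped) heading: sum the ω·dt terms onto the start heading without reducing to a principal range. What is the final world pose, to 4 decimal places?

step 1: θ'=-1.7618 (R=1.0000) → pose (3.7770, -0.8442, -1.7618)
step 2: θ'=-1.7618 (straight) → pose (3.8482, -0.4761, -1.7618)
step 3: θ'=-1.7618 (straight) → pose (3.8245, -0.5988, -1.7618)
step 4: θ'=-2.1368 (R=4.0000) → pose (4.3755, 0.7869, -2.1368)
step 5: θ'=-1.1368 (R=2.0000) → pose (4.2490, -1.1266, -1.1368)

(4.2490, -1.1266, -1.1368)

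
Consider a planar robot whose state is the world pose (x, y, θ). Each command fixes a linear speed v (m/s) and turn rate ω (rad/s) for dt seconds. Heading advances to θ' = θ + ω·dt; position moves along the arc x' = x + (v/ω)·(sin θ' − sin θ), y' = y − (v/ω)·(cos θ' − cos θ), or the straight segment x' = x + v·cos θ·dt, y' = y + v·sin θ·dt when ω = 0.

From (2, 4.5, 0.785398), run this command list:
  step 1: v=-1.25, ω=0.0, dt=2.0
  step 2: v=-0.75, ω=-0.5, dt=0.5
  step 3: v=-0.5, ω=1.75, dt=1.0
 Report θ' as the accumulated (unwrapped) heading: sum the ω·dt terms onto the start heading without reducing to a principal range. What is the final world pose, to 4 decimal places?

step 1: θ'=0.7854 (straight) → pose (0.2322, 2.7322, 0.7854)
step 2: θ'=0.5354 (R=1.5000) → pose (-0.0632, 2.5028, 0.5354)
step 3: θ'=2.2854 (R=-0.2857) → pose (-0.1332, 2.0698, 2.2854)

(-0.1332, 2.0698, 2.2854)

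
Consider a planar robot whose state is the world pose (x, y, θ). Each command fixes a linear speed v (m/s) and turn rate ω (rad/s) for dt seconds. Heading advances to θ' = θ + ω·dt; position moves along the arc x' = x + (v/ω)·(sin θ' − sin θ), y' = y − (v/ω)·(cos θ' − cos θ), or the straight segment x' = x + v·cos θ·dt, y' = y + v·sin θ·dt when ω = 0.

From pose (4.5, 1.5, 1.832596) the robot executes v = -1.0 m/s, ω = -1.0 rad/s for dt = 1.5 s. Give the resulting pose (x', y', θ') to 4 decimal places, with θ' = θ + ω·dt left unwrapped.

θ' = 1.8326 + -1.0·1.5 = 0.3326
R = v/ω = -1.0/-1.0 = 1.0000
x' = 4.5 + 1.0000·(sin 0.3326 − sin 1.8326) = 3.8606
y' = 1.5 − 1.0000·(cos 0.3326 − cos 1.8326) = 0.2960

(3.8606, 0.2960, 0.3326)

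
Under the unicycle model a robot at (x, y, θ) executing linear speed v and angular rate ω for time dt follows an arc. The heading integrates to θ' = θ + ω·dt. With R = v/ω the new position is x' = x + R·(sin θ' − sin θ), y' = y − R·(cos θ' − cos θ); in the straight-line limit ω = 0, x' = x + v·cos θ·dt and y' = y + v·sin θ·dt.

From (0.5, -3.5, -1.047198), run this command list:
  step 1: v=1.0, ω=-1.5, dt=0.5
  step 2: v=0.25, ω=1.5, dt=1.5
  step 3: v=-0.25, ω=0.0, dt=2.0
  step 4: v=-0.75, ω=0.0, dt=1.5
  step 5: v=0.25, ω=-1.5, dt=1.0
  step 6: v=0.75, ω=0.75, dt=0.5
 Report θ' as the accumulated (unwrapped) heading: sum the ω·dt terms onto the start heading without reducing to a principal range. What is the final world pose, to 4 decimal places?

(-0.1930, -5.2302, -0.6722)

step 1: θ'=-1.7972 (R=-0.6667) → pose (0.5723, -3.9830, -1.7972)
step 2: θ'=0.4528 (R=0.1667) → pose (0.8076, -4.1703, 0.4528)
step 3: θ'=0.4528 (straight) → pose (0.3580, -4.3890, 0.4528)
step 4: θ'=0.4528 (straight) → pose (-0.6536, -4.8812, 0.4528)
step 5: θ'=-1.0472 (R=-0.1667) → pose (-0.4364, -4.9477, -1.0472)
step 6: θ'=-0.6722 (R=1.0000) → pose (-0.1930, -5.2302, -0.6722)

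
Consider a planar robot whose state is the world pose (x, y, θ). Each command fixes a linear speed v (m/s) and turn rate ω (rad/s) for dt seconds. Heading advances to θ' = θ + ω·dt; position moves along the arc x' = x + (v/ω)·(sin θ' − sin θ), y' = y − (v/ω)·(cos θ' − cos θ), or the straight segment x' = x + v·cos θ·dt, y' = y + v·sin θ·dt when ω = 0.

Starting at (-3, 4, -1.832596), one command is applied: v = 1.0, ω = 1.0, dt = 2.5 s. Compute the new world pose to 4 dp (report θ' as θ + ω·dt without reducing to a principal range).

(-1.4151, 2.9557, 0.6674)

θ' = -1.8326 + 1.0·2.5 = 0.6674
R = v/ω = 1.0/1.0 = 1.0000
x' = -3 + 1.0000·(sin 0.6674 − sin -1.8326) = -1.4151
y' = 4 − 1.0000·(cos 0.6674 − cos -1.8326) = 2.9557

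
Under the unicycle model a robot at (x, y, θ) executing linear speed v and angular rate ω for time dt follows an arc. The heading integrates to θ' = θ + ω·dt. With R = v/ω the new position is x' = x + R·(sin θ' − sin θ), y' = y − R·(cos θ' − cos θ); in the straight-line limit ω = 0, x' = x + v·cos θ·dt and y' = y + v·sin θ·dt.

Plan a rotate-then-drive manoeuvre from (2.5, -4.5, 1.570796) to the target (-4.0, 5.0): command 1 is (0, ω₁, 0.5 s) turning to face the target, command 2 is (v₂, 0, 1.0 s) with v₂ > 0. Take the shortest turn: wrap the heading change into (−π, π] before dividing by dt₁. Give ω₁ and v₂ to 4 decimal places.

heading to target = atan2(5−-4.5, -4−2.5) = 2.1708
Δθ = wrap(2.1708 − 1.5708) = 0.6001; ω₁ = Δθ/dt₁ = 1.2001
distance = √((-4−2.5)² + (5−-4.5)²) = 11.5109; v₂ = distance/dt₂ = 11.5109

ω₁ = 1.2001, v₂ = 11.5109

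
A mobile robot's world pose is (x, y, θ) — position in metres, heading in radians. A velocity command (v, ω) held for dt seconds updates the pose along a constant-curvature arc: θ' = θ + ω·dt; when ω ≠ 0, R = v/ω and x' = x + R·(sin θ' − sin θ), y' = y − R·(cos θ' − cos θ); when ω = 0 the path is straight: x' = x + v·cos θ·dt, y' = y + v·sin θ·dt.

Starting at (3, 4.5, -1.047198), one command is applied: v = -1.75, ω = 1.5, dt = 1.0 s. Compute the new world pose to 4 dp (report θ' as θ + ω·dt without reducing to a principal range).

(1.4792, 4.9658, 0.4528)

θ' = -1.0472 + 1.5·1.0 = 0.4528
R = v/ω = -1.75/1.5 = -1.1667
x' = 3 + -1.1667·(sin 0.4528 − sin -1.0472) = 1.4792
y' = 4.5 − -1.1667·(cos 0.4528 − cos -1.0472) = 4.9658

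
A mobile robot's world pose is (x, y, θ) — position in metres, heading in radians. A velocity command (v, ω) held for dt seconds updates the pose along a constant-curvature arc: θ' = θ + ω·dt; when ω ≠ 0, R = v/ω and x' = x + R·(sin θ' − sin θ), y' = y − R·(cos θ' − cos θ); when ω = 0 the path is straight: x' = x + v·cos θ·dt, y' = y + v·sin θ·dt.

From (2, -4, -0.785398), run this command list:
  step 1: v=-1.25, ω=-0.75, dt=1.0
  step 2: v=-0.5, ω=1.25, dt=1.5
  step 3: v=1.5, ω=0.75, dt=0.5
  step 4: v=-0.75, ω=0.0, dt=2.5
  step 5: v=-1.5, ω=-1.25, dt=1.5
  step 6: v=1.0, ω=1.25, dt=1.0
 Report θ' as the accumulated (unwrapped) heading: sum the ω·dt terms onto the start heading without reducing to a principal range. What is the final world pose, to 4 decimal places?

step 1: θ'=-1.5354 (R=1.6667) → pose (1.5129, -2.8805, -1.5354)
step 2: θ'=0.3396 (R=-0.4000) → pose (0.9799, -2.5175, 0.3396)
step 3: θ'=0.7146 (R=2.0000) → pose (1.6243, -2.1424, 0.7146)
step 4: θ'=0.7146 (straight) → pose (0.2080, -3.3711, 0.7146)
step 5: θ'=-1.1604 (R=1.2000) → pose (-1.6787, -2.9435, -1.1604)
step 6: θ'=0.0896 (R=0.8000) → pose (-0.8736, -3.4211, 0.0896)

(-0.8736, -3.4211, 0.0896)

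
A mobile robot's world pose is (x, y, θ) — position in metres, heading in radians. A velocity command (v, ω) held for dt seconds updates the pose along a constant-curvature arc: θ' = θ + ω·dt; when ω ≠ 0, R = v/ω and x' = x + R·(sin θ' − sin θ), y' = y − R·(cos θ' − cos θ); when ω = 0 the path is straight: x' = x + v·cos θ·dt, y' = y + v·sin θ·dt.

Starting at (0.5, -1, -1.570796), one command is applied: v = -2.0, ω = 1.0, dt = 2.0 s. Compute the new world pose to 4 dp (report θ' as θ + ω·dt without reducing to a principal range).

(-2.3323, 0.8186, 0.4292)

θ' = -1.5708 + 1.0·2.0 = 0.4292
R = v/ω = -2.0/1.0 = -2.0000
x' = 0.5 + -2.0000·(sin 0.4292 − sin -1.5708) = -2.3323
y' = -1 − -2.0000·(cos 0.4292 − cos -1.5708) = 0.8186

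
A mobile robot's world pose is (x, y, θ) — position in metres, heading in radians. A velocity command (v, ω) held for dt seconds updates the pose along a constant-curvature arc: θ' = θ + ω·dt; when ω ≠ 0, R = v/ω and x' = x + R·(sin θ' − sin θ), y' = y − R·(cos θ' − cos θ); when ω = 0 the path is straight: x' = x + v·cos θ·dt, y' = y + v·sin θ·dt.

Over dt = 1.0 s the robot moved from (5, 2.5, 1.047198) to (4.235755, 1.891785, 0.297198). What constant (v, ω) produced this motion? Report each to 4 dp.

v = -1.0000, ω = -0.7500

Δθ = 0.297198 − 1.047198 = -0.750000
ω = Δθ/dt = -0.750000/1.0 = -0.7500
R = Δx/(sin θ' − sin θ) = 1.3333
v = R·ω = 1.3333·-0.7500 = -1.0000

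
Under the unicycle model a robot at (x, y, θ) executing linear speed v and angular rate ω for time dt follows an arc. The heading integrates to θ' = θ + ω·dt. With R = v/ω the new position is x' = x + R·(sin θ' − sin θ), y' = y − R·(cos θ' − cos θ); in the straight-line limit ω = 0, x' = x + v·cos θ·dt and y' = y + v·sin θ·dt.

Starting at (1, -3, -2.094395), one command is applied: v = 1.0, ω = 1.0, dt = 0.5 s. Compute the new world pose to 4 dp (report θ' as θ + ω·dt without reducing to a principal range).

(0.8663, -3.4764, -1.5944)

θ' = -2.0944 + 1.0·0.5 = -1.5944
R = v/ω = 1.0/1.0 = 1.0000
x' = 1 + 1.0000·(sin -1.5944 − sin -2.0944) = 0.8663
y' = -3 − 1.0000·(cos -1.5944 − cos -2.0944) = -3.4764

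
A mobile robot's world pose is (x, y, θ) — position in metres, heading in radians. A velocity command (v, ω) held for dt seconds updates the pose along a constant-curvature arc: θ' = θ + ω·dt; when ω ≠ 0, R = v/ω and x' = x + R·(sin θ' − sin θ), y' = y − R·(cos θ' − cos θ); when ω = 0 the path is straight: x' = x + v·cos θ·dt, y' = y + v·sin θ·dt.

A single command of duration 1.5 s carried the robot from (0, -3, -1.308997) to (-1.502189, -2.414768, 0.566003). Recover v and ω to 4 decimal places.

v = -1.2500, ω = 1.2500

Δθ = 0.566003 − -1.308997 = 1.875000
ω = Δθ/dt = 1.875000/1.5 = 1.2500
R = Δx/(sin θ' − sin θ) = -1.0000
v = R·ω = -1.0000·1.2500 = -1.2500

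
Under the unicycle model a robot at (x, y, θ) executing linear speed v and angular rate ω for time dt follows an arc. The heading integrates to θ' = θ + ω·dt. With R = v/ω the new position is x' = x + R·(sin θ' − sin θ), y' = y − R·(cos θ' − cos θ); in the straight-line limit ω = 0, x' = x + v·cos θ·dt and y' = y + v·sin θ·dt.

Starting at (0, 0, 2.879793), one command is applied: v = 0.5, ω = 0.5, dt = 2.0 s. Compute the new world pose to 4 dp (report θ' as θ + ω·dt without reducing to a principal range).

θ' = 2.8798 + 0.5·2.0 = 3.8798
R = v/ω = 0.5/0.5 = 1.0000
x' = 0 + 1.0000·(sin 3.8798 − sin 2.8798) = -0.9318
y' = 0 − 1.0000·(cos 3.8798 − cos 2.8798) = -0.2262

(-0.9318, -0.2262, 3.8798)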